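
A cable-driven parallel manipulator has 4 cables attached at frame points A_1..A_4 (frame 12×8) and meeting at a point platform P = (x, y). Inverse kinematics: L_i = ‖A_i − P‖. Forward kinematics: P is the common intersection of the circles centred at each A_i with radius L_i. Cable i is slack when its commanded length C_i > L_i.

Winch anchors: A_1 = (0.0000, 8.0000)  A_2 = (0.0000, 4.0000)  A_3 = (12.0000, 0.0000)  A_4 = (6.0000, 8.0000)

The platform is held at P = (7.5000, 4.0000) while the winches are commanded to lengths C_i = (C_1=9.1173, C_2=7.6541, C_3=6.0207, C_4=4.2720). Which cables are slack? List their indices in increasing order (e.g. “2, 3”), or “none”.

i=1: geometric 8.5000 vs commanded 9.1173 ⇒ slack
i=2: geometric 7.5000 vs commanded 7.6541 ⇒ slack
i=3: geometric 6.0208 vs commanded 6.0207 ⇒ taut
i=4: geometric 4.2720 vs commanded 4.2720 ⇒ taut

1, 2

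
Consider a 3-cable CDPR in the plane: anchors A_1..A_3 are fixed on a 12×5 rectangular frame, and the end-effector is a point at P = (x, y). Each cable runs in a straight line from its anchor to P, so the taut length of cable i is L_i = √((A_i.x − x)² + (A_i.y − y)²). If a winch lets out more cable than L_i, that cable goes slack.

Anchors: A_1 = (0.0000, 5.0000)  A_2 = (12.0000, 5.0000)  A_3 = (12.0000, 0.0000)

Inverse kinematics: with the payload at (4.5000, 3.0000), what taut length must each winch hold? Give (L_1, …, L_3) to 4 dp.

cable 1: Δx=-4.5000, Δy=2.0000; L_1 = √(Δx²+Δy²) = 4.9244
cable 2: Δx=7.5000, Δy=2.0000; L_2 = √(Δx²+Δy²) = 7.7621
cable 3: Δx=7.5000, Δy=-3.0000; L_3 = √(Δx²+Δy²) = 8.0777

(4.9244, 7.7621, 8.0777)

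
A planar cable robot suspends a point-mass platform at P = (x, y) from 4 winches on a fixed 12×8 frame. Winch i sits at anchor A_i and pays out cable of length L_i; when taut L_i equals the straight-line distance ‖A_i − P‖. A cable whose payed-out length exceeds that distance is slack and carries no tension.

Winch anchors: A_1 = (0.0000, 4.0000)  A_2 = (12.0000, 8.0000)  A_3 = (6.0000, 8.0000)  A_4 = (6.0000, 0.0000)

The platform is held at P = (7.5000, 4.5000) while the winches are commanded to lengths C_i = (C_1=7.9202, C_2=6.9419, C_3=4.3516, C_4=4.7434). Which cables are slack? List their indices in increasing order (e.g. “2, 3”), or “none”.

cable 1: L_1 = ‖A_1−P‖ = 7.5166;  C_1 = 7.9202 → slack
cable 2: L_2 = ‖A_2−P‖ = 5.7009;  C_2 = 6.9419 → slack
cable 3: L_3 = ‖A_3−P‖ = 3.8079;  C_3 = 4.3516 → slack
cable 4: L_4 = ‖A_4−P‖ = 4.7434;  C_4 = 4.7434 → taut

1, 2, 3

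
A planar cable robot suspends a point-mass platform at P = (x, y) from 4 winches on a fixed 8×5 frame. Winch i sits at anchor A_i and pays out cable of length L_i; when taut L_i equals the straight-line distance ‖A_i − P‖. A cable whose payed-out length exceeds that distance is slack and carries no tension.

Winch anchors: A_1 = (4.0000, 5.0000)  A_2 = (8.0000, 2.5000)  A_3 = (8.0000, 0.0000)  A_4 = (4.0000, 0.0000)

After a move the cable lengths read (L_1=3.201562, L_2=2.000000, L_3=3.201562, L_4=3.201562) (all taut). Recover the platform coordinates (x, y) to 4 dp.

(6.0000, 2.5000)

expand ‖A_i−P‖²=L_i² and subtract eq 1 (k_i ≔ ‖A_i‖²−L_i²)
k_1 = 16.0000+25.0000−10.2500 = 30.7500
eq1−eq2 → [-8.0000  5.0000]·P = -35.5000
eq1−eq3 → [-8.0000  10.0000]·P = -23.0000
eq1−eq4 → [0.0000  10.0000]·P = 25.0000
2×2 solve → P = (6.0000, 2.5000)
check cable 4: ‖A_4−P‖² = 10.2500 ≈ L_4² = 10.2500 ✓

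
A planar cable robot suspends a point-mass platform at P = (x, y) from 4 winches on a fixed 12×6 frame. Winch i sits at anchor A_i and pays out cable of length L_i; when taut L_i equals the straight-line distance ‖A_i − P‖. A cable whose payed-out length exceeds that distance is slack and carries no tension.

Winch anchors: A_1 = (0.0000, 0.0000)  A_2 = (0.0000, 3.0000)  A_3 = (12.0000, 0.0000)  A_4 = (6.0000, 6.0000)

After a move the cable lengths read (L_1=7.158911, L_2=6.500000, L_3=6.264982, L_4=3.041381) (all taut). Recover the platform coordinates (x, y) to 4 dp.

expand ‖A_i−P‖²=L_i² and subtract eq 1 (q_i ≔ ‖A_i‖²−L_i²)
q_1 = 0.0000+0.0000−51.2500 = -51.2500
eq1−eq2 → [0.0000  -6.0000]·P = -18.0000
eq1−eq3 → [-24.0000  0.0000]·P = -156.0000
eq1−eq4 → [-12.0000  -12.0000]·P = -114.0000
2×2 solve → P = (6.5000, 3.0000)
check cable 4: ‖A_4−P‖² = 9.2500 ≈ L_4² = 9.2500 ✓

(6.5000, 3.0000)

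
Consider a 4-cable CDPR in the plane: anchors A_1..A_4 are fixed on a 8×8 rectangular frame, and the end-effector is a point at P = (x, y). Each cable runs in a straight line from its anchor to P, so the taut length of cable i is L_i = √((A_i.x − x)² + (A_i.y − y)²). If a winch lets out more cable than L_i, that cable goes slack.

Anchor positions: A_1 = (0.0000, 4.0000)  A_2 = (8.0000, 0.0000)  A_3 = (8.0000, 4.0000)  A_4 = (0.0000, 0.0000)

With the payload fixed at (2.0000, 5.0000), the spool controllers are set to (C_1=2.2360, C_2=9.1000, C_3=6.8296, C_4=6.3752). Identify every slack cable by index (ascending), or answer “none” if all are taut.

2, 3, 4

cable 1: √((-2.0000)²+(-1.0000)²)=2.2361, C_1=2.2360: taut
cable 2: √((6.0000)²+(-5.0000)²)=7.8102, C_2=9.1000: slack
cable 3: √((6.0000)²+(-1.0000)²)=6.0828, C_3=6.8296: slack
cable 4: √((-2.0000)²+(-5.0000)²)=5.3852, C_4=6.3752: slack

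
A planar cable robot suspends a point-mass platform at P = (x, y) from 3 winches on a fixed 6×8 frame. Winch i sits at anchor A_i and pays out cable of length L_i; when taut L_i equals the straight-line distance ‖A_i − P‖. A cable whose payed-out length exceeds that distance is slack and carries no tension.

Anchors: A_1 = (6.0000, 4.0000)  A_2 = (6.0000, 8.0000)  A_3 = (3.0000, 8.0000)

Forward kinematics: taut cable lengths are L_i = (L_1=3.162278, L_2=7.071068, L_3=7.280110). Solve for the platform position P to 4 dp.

(5.0000, 1.0000)

each cable: (A_i−P)·(A_i−P) = L_i²; let c_i = ‖A_i‖²−L_i²
c_1 = 36.0000+16.0000−10.0000 = 42.0000
row 1: 0.0000x − 8.0000y = -8.0000  (c_2=50.0000)
row 2: 6.0000x − 8.0000y = 22.0000  (c_3=20.0000)
Cramer on rows 1–2 → x = 5.0000, y = 1.0000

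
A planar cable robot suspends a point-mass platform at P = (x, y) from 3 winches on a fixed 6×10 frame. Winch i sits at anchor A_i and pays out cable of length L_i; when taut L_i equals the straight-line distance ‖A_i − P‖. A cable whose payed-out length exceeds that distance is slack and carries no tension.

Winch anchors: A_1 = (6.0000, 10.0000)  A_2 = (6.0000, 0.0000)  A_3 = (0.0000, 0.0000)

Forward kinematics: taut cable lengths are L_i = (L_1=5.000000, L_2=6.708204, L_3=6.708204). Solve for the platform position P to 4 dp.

each cable: (A_i−P)·(A_i−P) = L_i²; let k_i = ‖A_i‖²−L_i²
k_1 = 36.0000+100.0000−25.0000 = 111.0000
row 1: 0.0000x + 20.0000y = 120.0000  (k_2=-9.0000)
row 2: 12.0000x + 20.0000y = 156.0000  (k_3=-45.0000)
Cramer on rows 1–2 → x = 3.0000, y = 6.0000

(3.0000, 6.0000)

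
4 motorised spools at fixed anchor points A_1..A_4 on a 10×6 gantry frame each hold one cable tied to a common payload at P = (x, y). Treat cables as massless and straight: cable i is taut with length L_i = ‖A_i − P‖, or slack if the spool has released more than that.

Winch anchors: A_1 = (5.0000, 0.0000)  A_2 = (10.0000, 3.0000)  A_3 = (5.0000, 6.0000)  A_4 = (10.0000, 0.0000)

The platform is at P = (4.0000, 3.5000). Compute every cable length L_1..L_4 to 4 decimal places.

(3.6401, 6.0208, 2.6926, 6.9462)

L_1 = √((5.0000−4.0000)² + (0.0000−3.5000)²) = 3.6401
L_2 = √((10.0000−4.0000)² + (3.0000−3.5000)²) = 6.0208
L_3 = √((5.0000−4.0000)² + (6.0000−3.5000)²) = 2.6926
L_4 = √((10.0000−4.0000)² + (0.0000−3.5000)²) = 6.9462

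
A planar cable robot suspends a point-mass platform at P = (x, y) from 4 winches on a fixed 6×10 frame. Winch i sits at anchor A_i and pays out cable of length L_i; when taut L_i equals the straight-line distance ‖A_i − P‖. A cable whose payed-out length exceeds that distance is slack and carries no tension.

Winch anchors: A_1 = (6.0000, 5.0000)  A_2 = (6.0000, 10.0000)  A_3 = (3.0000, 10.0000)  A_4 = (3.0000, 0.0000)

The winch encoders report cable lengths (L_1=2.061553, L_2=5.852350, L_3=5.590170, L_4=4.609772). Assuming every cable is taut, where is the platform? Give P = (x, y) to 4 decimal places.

each cable: (A_i−P)·(A_i−P) = L_i²; let q_i = ‖A_i‖²−L_i²
q_1 = 36.0000+25.0000−4.2500 = 56.7500
row 1: 0.0000x − 10.0000y = -45.0000  (q_2=101.7500)
row 2: 6.0000x − 10.0000y = -21.0000  (q_3=77.7500)
row 3: 6.0000x + 10.0000y = 69.0000  (q_4=-12.2500)
Cramer on rows 1–2 → x = 4.0000, y = 4.5000
check cable 4: ‖A_4−P‖² = 21.2500 ≈ L_4² = 21.2500 ✓

(4.0000, 4.5000)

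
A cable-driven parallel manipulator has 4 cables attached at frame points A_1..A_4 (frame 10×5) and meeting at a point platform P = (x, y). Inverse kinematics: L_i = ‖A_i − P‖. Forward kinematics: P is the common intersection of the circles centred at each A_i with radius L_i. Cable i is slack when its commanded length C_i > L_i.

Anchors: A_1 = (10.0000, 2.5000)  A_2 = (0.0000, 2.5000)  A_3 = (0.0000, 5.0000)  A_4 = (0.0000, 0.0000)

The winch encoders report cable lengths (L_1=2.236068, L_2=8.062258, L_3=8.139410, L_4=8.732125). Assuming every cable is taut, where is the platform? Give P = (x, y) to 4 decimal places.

(8.0000, 3.5000)

expand ‖A_i−P‖²=L_i² and subtract eq 1 (q_i ≔ ‖A_i‖²−L_i²)
q_1 = 100.0000+6.2500−5.0000 = 101.2500
eq1−eq2 → [20.0000  0.0000]·P = 160.0000
eq1−eq3 → [20.0000  -5.0000]·P = 142.5000
eq1−eq4 → [20.0000  5.0000]·P = 177.5000
2×2 solve → P = (8.0000, 3.5000)
check cable 4: ‖A_4−P‖² = 76.2500 ≈ L_4² = 76.2500 ✓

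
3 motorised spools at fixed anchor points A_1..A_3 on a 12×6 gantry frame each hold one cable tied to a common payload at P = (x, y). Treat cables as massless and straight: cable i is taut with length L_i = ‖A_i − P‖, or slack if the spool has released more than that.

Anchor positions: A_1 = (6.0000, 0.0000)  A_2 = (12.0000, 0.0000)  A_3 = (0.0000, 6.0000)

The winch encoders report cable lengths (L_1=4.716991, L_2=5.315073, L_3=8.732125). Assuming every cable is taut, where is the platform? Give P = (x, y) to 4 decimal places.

each cable: (A_i−P)·(A_i−P) = L_i²; let c_i = ‖A_i‖²−L_i²
c_1 = 36.0000+0.0000−22.2500 = 13.7500
row 1: -12.0000x + 0.0000y = -102.0000  (c_2=115.7500)
row 2: 12.0000x − 12.0000y = 54.0000  (c_3=-40.2500)
Cramer on rows 1–2 → x = 8.5000, y = 4.0000

(8.5000, 4.0000)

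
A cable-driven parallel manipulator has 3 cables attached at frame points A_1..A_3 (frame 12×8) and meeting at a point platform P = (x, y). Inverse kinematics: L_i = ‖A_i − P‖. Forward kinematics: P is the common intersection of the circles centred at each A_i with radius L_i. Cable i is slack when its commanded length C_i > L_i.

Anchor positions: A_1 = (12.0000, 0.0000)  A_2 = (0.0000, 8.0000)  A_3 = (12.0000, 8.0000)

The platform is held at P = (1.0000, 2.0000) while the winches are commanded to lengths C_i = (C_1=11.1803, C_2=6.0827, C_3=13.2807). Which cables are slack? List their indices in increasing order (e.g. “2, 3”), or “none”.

cable 1: √((11.0000)²+(-2.0000)²)=11.1803, C_1=11.1803: taut
cable 2: √((-1.0000)²+(6.0000)²)=6.0828, C_2=6.0827: taut
cable 3: √((11.0000)²+(6.0000)²)=12.5300, C_3=13.2807: slack

3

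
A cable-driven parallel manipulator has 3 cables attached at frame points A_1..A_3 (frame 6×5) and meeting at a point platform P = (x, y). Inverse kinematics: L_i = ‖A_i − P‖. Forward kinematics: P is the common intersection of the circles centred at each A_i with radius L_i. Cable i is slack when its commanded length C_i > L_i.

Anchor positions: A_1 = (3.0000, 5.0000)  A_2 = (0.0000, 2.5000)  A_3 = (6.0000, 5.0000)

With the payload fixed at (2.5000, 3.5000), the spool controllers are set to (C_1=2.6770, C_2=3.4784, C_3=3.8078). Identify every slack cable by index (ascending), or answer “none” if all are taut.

cable 1: √((0.5000)²+(1.5000)²)=1.5811, C_1=2.6770: slack
cable 2: √((-2.5000)²+(-1.0000)²)=2.6926, C_2=3.4784: slack
cable 3: √((3.5000)²+(1.5000)²)=3.8079, C_3=3.8078: taut

1, 2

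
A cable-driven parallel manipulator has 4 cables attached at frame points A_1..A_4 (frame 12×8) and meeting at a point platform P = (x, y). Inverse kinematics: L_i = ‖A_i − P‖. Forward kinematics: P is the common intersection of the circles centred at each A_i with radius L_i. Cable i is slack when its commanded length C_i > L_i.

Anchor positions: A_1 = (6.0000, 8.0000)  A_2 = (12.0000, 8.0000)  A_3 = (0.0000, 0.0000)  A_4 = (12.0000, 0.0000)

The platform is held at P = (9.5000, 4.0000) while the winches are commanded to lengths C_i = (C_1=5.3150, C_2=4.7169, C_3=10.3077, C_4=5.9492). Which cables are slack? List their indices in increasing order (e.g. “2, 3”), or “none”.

4

i=1: geometric 5.3151 vs commanded 5.3150 ⇒ taut
i=2: geometric 4.7170 vs commanded 4.7169 ⇒ taut
i=3: geometric 10.3078 vs commanded 10.3077 ⇒ taut
i=4: geometric 4.7170 vs commanded 5.9492 ⇒ slack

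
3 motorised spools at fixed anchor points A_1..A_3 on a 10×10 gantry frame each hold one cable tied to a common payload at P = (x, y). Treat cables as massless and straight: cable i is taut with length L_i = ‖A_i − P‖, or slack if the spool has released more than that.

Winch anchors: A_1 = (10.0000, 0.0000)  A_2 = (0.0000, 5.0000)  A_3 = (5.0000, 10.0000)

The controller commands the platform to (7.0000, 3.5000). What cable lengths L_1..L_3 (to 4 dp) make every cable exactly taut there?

(4.6098, 7.1589, 6.8007)

cable 1: Δx=3.0000, Δy=-3.5000; L_1 = √(Δx²+Δy²) = 4.6098
cable 2: Δx=-7.0000, Δy=1.5000; L_2 = √(Δx²+Δy²) = 7.1589
cable 3: Δx=-2.0000, Δy=6.5000; L_3 = √(Δx²+Δy²) = 6.8007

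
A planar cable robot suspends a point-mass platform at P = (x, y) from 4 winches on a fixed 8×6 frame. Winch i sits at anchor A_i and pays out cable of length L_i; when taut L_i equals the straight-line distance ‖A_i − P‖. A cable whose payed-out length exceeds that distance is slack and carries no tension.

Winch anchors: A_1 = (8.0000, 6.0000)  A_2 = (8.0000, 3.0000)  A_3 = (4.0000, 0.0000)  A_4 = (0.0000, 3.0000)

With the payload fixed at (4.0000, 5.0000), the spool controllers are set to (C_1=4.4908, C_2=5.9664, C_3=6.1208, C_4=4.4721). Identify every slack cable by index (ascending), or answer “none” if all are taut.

cable 1: L_1 = ‖A_1−P‖ = 4.1231;  C_1 = 4.4908 → slack
cable 2: L_2 = ‖A_2−P‖ = 4.4721;  C_2 = 5.9664 → slack
cable 3: L_3 = ‖A_3−P‖ = 5.0000;  C_3 = 6.1208 → slack
cable 4: L_4 = ‖A_4−P‖ = 4.4721;  C_4 = 4.4721 → taut

1, 2, 3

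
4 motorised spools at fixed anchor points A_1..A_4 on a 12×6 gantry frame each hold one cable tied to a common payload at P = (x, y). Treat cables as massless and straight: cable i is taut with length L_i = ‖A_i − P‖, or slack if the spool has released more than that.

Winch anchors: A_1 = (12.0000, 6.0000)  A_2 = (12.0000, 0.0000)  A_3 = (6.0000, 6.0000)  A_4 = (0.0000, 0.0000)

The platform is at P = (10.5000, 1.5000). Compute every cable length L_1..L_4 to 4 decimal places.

L_1: Δ = A_1−P = (1.5000, 4.5000) → ‖Δ‖ = √22.5000 = 4.7434
L_2: Δ = A_2−P = (1.5000, -1.5000) → ‖Δ‖ = √4.5000 = 2.1213
L_3: Δ = A_3−P = (-4.5000, 4.5000) → ‖Δ‖ = √40.5000 = 6.3640
L_4: Δ = A_4−P = (-10.5000, -1.5000) → ‖Δ‖ = √112.5000 = 10.6066

(4.7434, 2.1213, 6.3640, 10.6066)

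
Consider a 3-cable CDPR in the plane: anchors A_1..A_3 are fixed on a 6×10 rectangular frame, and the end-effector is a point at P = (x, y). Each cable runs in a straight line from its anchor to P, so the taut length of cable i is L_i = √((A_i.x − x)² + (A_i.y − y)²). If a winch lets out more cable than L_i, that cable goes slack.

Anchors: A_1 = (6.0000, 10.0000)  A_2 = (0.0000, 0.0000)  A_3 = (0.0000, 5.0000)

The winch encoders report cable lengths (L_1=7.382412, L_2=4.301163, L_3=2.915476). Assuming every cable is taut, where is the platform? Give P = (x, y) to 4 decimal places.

(2.5000, 3.5000)

circle eqns → linear via eq_j − eq_1; set k_j = A_j·A_j − L_j²
k_1 = 36.0000+100.0000−54.5000 = 81.5000
12.0000·x + 20.0000·y = k_1−k_2 = 100.0000
12.0000·x + 10.0000·y = k_1−k_3 = 65.0000
solve first two rows → x=2.5000, y=3.5000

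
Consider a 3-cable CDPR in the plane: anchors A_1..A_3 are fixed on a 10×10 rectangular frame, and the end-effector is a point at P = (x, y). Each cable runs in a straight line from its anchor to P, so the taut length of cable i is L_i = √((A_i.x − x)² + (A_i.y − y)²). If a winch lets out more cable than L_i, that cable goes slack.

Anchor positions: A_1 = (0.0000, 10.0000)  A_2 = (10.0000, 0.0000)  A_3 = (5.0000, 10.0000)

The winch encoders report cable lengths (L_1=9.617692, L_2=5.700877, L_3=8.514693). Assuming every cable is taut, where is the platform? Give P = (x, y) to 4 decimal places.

each cable: (A_i−P)·(A_i−P) = L_i²; let q_i = ‖A_i‖²−L_i²
q_1 = 0.0000+100.0000−92.5000 = 7.5000
row 1: -20.0000x + 20.0000y = -60.0000  (q_2=67.5000)
row 2: -10.0000x + 0.0000y = -45.0000  (q_3=52.5000)
Cramer on rows 1–2 → x = 4.5000, y = 1.5000

(4.5000, 1.5000)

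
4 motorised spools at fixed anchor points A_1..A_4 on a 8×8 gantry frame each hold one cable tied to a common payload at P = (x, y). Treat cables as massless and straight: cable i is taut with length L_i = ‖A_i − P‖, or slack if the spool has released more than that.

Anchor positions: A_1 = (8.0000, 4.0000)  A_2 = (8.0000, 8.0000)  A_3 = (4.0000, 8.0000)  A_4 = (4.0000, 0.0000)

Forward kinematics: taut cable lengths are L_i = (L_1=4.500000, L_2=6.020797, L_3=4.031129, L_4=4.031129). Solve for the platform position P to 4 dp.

each cable: (A_i−P)·(A_i−P) = L_i²; let k_i = ‖A_i‖²−L_i²
k_1 = 64.0000+16.0000−20.2500 = 59.7500
row 1: 0.0000x − 8.0000y = -32.0000  (k_2=91.7500)
row 2: 8.0000x − 8.0000y = -4.0000  (k_3=63.7500)
row 3: 8.0000x + 8.0000y = 60.0000  (k_4=-0.2500)
Cramer on rows 1–2 → x = 3.5000, y = 4.0000
check cable 4: ‖A_4−P‖² = 16.2500 ≈ L_4² = 16.2500 ✓

(3.5000, 4.0000)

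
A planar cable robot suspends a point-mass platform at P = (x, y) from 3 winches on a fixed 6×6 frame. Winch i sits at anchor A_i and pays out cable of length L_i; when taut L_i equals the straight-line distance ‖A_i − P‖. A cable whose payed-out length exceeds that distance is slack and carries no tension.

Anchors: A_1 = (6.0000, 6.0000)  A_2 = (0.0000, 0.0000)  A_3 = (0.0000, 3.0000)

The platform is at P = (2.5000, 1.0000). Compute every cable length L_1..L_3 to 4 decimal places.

(6.1033, 2.6926, 3.2016)

L_1 = √((6.0000−2.5000)² + (6.0000−1.0000)²) = 6.1033
L_2 = √((0.0000−2.5000)² + (0.0000−1.0000)²) = 2.6926
L_3 = √((0.0000−2.5000)² + (3.0000−1.0000)²) = 3.2016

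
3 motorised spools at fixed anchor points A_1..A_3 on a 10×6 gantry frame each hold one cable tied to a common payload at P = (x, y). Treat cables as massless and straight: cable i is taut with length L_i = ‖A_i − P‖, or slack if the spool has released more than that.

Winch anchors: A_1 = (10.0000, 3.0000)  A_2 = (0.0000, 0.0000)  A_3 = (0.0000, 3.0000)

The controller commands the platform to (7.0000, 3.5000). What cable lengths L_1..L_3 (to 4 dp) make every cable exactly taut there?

L_1 = √((10.0000−7.0000)² + (3.0000−3.5000)²) = 3.0414
L_2 = √((0.0000−7.0000)² + (0.0000−3.5000)²) = 7.8262
L_3 = √((0.0000−7.0000)² + (3.0000−3.5000)²) = 7.0178

(3.0414, 7.8262, 7.0178)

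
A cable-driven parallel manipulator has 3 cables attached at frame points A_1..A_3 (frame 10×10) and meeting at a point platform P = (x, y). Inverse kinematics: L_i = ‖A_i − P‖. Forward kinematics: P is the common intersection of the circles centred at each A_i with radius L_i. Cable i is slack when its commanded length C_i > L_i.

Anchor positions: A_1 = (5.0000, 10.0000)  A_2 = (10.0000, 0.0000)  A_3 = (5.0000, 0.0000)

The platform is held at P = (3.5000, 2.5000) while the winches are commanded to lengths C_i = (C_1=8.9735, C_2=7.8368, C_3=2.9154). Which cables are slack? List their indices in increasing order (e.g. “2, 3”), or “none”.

1, 2

i=1: geometric 7.6485 vs commanded 8.9735 ⇒ slack
i=2: geometric 6.9642 vs commanded 7.8368 ⇒ slack
i=3: geometric 2.9155 vs commanded 2.9154 ⇒ taut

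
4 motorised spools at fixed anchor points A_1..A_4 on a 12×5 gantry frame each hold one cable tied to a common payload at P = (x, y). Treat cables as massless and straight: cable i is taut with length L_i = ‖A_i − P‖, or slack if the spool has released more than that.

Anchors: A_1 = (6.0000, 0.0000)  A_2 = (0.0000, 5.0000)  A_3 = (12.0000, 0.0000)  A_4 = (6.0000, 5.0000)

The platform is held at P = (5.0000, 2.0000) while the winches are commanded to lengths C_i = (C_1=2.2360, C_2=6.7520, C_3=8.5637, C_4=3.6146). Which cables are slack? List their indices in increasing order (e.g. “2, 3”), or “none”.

cable 1: L_1 = ‖A_1−P‖ = 2.2361;  C_1 = 2.2360 → taut
cable 2: L_2 = ‖A_2−P‖ = 5.8310;  C_2 = 6.7520 → slack
cable 3: L_3 = ‖A_3−P‖ = 7.2801;  C_3 = 8.5637 → slack
cable 4: L_4 = ‖A_4−P‖ = 3.1623;  C_4 = 3.6146 → slack

2, 3, 4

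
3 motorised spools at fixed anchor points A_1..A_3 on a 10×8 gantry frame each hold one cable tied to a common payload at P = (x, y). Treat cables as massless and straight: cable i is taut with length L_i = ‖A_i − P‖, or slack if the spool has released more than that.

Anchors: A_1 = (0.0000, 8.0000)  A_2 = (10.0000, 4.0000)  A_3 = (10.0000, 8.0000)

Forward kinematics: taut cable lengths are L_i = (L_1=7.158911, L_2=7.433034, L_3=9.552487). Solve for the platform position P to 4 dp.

expand ‖A_i−P‖²=L_i² and subtract eq 1 (k_i ≔ ‖A_i‖²−L_i²)
k_1 = 0.0000+64.0000−51.2500 = 12.7500
eq1−eq2 → [-20.0000  8.0000]·P = -48.0000
eq1−eq3 → [-20.0000  0.0000]·P = -60.0000
2×2 solve → P = (3.0000, 1.5000)

(3.0000, 1.5000)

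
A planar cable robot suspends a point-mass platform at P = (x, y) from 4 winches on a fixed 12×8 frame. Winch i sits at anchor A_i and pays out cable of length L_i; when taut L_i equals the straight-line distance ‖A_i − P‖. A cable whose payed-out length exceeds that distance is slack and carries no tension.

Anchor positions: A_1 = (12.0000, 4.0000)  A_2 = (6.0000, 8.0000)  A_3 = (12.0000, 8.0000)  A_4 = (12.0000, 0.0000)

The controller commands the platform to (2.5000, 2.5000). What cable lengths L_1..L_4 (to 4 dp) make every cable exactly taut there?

(9.6177, 6.5192, 10.9772, 9.8234)

cable 1: Δx=9.5000, Δy=1.5000; L_1 = √(Δx²+Δy²) = 9.6177
cable 2: Δx=3.5000, Δy=5.5000; L_2 = √(Δx²+Δy²) = 6.5192
cable 3: Δx=9.5000, Δy=5.5000; L_3 = √(Δx²+Δy²) = 10.9772
cable 4: Δx=9.5000, Δy=-2.5000; L_4 = √(Δx²+Δy²) = 9.8234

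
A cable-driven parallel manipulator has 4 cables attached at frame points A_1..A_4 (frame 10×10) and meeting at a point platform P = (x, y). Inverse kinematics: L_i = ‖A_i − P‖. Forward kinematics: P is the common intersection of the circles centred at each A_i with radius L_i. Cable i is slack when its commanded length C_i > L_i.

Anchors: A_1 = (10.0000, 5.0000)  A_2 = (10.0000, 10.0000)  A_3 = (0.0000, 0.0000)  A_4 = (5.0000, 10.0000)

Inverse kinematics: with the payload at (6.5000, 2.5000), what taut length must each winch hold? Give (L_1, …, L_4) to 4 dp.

(4.3012, 8.2765, 6.9642, 7.6485)

cable 1: Δx=3.5000, Δy=2.5000; L_1 = √(Δx²+Δy²) = 4.3012
cable 2: Δx=3.5000, Δy=7.5000; L_2 = √(Δx²+Δy²) = 8.2765
cable 3: Δx=-6.5000, Δy=-2.5000; L_3 = √(Δx²+Δy²) = 6.9642
cable 4: Δx=-1.5000, Δy=7.5000; L_4 = √(Δx²+Δy²) = 7.6485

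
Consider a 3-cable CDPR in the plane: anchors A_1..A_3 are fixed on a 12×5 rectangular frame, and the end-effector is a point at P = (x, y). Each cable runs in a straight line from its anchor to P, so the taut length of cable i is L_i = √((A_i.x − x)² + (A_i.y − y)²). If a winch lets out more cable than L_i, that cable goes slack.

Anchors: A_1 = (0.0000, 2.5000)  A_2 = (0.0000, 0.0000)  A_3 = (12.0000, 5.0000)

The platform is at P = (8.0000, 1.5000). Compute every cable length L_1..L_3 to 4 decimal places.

(8.0623, 8.1394, 5.3151)

cable 1: Δx=-8.0000, Δy=1.0000; L_1 = √(Δx²+Δy²) = 8.0623
cable 2: Δx=-8.0000, Δy=-1.5000; L_2 = √(Δx²+Δy²) = 8.1394
cable 3: Δx=4.0000, Δy=3.5000; L_3 = √(Δx²+Δy²) = 5.3151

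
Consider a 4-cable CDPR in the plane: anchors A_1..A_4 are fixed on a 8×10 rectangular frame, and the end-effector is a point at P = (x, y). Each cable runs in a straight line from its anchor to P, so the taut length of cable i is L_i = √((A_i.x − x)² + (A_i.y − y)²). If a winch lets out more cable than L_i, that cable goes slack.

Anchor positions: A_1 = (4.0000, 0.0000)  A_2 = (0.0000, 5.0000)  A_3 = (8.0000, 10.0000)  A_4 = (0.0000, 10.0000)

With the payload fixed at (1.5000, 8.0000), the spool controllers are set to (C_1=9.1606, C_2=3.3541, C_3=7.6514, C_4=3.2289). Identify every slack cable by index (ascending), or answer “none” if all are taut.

1, 3, 4

i=1: geometric 8.3815 vs commanded 9.1606 ⇒ slack
i=2: geometric 3.3541 vs commanded 3.3541 ⇒ taut
i=3: geometric 6.8007 vs commanded 7.6514 ⇒ slack
i=4: geometric 2.5000 vs commanded 3.2289 ⇒ slack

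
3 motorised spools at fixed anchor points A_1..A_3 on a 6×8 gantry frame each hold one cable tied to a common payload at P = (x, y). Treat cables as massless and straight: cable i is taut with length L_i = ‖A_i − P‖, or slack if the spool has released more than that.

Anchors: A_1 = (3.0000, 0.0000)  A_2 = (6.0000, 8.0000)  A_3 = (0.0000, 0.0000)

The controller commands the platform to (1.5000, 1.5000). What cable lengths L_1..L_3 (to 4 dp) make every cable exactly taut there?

(2.1213, 7.9057, 2.1213)

L_1 = √((3.0000−1.5000)² + (0.0000−1.5000)²) = 2.1213
L_2 = √((6.0000−1.5000)² + (8.0000−1.5000)²) = 7.9057
L_3 = √((0.0000−1.5000)² + (0.0000−1.5000)²) = 2.1213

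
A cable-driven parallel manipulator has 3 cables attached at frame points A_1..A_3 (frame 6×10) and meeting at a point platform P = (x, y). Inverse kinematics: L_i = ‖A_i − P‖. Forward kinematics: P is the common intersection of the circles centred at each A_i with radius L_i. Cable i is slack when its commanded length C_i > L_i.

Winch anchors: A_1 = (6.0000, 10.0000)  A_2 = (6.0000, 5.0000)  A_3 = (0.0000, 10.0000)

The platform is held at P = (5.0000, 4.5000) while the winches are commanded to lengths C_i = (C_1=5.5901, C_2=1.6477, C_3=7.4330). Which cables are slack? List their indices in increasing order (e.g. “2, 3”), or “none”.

2

i=1: geometric 5.5902 vs commanded 5.5901 ⇒ taut
i=2: geometric 1.1180 vs commanded 1.6477 ⇒ slack
i=3: geometric 7.4330 vs commanded 7.4330 ⇒ taut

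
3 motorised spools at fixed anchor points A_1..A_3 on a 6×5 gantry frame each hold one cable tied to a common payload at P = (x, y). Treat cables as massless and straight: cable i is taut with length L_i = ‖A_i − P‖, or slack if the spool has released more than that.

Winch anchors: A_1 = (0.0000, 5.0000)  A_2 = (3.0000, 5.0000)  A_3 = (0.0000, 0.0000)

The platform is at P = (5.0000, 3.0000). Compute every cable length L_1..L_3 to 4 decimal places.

L_1 = √((0.0000−5.0000)² + (5.0000−3.0000)²) = 5.3852
L_2 = √((3.0000−5.0000)² + (5.0000−3.0000)²) = 2.8284
L_3 = √((0.0000−5.0000)² + (0.0000−3.0000)²) = 5.8310

(5.3852, 2.8284, 5.8310)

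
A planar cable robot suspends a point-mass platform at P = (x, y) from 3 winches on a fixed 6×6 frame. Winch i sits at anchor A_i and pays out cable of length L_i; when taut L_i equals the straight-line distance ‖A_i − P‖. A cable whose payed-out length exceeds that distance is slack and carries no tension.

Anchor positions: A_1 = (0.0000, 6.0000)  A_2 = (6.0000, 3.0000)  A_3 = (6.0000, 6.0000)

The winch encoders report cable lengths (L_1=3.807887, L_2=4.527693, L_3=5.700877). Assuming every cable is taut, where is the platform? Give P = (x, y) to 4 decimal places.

each cable: (A_i−P)·(A_i−P) = L_i²; let k_i = ‖A_i‖²−L_i²
k_1 = 0.0000+36.0000−14.5000 = 21.5000
row 1: -12.0000x + 6.0000y = -3.0000  (k_2=24.5000)
row 2: -12.0000x + 0.0000y = -18.0000  (k_3=39.5000)
Cramer on rows 1–2 → x = 1.5000, y = 2.5000

(1.5000, 2.5000)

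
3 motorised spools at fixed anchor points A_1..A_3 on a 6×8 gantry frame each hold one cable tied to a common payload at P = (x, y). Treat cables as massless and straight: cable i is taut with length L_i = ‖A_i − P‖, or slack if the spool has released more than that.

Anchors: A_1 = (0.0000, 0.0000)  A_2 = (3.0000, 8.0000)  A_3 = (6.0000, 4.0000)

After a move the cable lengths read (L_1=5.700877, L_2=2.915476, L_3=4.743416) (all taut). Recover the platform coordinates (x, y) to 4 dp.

each cable: (A_i−P)·(A_i−P) = L_i²; let k_i = ‖A_i‖²−L_i²
k_1 = 0.0000+0.0000−32.5000 = -32.5000
row 1: -6.0000x − 16.0000y = -97.0000  (k_2=64.5000)
row 2: -12.0000x − 8.0000y = -62.0000  (k_3=29.5000)
Cramer on rows 1–2 → x = 1.5000, y = 5.5000

(1.5000, 5.5000)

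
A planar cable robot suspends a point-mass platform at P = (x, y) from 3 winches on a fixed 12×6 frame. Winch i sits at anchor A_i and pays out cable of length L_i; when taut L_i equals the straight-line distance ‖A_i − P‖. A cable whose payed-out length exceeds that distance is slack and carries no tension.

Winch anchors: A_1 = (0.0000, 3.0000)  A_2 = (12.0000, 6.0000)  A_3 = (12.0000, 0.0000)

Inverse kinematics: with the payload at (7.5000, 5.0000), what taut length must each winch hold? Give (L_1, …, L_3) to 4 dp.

(7.7621, 4.6098, 6.7268)

L_1: Δ = A_1−P = (-7.5000, -2.0000) → ‖Δ‖ = √60.2500 = 7.7621
L_2: Δ = A_2−P = (4.5000, 1.0000) → ‖Δ‖ = √21.2500 = 4.6098
L_3: Δ = A_3−P = (4.5000, -5.0000) → ‖Δ‖ = √45.2500 = 6.7268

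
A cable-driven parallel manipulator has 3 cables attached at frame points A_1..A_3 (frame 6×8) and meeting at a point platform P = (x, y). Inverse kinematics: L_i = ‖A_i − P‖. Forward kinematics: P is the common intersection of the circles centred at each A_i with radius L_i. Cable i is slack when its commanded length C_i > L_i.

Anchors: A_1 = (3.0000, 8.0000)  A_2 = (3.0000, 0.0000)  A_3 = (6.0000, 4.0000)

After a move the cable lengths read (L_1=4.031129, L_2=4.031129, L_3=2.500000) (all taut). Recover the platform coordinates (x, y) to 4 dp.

(3.5000, 4.0000)

each cable: (A_i−P)·(A_i−P) = L_i²; let q_i = ‖A_i‖²−L_i²
q_1 = 9.0000+64.0000−16.2500 = 56.7500
row 1: 0.0000x + 16.0000y = 64.0000  (q_2=-7.2500)
row 2: -6.0000x + 8.0000y = 11.0000  (q_3=45.7500)
Cramer on rows 1–2 → x = 3.5000, y = 4.0000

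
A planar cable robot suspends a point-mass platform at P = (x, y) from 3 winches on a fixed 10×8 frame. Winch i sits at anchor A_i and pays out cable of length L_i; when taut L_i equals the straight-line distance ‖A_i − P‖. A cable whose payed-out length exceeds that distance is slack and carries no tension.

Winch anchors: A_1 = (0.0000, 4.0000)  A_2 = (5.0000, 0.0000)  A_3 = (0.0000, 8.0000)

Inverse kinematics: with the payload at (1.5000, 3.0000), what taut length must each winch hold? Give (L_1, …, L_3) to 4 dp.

(1.8028, 4.6098, 5.2202)

L_1 = √((0.0000−1.5000)² + (4.0000−3.0000)²) = 1.8028
L_2 = √((5.0000−1.5000)² + (0.0000−3.0000)²) = 4.6098
L_3 = √((0.0000−1.5000)² + (8.0000−3.0000)²) = 5.2202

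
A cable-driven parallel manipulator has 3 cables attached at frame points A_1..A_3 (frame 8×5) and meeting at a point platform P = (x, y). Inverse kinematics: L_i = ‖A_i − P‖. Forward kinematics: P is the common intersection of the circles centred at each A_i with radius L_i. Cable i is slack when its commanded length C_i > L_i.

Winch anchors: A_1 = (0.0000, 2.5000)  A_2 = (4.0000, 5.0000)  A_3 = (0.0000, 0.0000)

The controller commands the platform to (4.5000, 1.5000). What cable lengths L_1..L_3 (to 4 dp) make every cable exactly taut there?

L_1: Δ = A_1−P = (-4.5000, 1.0000) → ‖Δ‖ = √21.2500 = 4.6098
L_2: Δ = A_2−P = (-0.5000, 3.5000) → ‖Δ‖ = √12.5000 = 3.5355
L_3: Δ = A_3−P = (-4.5000, -1.5000) → ‖Δ‖ = √22.5000 = 4.7434

(4.6098, 3.5355, 4.7434)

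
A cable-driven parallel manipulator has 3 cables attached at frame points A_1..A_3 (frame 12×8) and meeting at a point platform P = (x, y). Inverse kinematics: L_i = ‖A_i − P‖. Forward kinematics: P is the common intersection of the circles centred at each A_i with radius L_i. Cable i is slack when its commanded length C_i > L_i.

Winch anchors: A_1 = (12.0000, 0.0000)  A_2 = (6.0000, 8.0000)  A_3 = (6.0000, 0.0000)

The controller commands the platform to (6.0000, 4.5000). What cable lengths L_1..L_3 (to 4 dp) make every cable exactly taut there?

L_1: Δ = A_1−P = (6.0000, -4.5000) → ‖Δ‖ = √56.2500 = 7.5000
L_2: Δ = A_2−P = (0.0000, 3.5000) → ‖Δ‖ = √12.2500 = 3.5000
L_3: Δ = A_3−P = (0.0000, -4.5000) → ‖Δ‖ = √20.2500 = 4.5000

(7.5000, 3.5000, 4.5000)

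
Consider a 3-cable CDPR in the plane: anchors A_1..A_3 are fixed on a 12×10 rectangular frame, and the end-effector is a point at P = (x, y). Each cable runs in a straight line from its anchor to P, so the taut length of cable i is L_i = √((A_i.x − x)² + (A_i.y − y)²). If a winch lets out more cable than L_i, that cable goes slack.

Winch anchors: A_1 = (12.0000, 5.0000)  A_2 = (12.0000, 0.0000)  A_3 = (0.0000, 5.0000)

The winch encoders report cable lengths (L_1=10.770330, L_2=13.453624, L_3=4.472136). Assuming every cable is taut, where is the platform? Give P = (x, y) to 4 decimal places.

each cable: (A_i−P)·(A_i−P) = L_i²; let c_i = ‖A_i‖²−L_i²
c_1 = 144.0000+25.0000−116.0000 = 53.0000
row 1: 0.0000x + 10.0000y = 90.0000  (c_2=-37.0000)
row 2: 24.0000x + 0.0000y = 48.0000  (c_3=5.0000)
Cramer on rows 1–2 → x = 2.0000, y = 9.0000

(2.0000, 9.0000)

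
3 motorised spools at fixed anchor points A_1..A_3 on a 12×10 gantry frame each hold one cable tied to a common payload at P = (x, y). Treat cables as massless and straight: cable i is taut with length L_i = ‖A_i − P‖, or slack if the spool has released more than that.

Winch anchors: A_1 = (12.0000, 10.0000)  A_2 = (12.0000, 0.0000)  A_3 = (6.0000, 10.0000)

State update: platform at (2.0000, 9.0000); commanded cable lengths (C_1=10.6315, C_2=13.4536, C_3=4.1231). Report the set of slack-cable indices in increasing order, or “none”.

cable 1: √((10.0000)²+(1.0000)²)=10.0499, C_1=10.6315: slack
cable 2: √((10.0000)²+(-9.0000)²)=13.4536, C_2=13.4536: taut
cable 3: √((4.0000)²+(1.0000)²)=4.1231, C_3=4.1231: taut

1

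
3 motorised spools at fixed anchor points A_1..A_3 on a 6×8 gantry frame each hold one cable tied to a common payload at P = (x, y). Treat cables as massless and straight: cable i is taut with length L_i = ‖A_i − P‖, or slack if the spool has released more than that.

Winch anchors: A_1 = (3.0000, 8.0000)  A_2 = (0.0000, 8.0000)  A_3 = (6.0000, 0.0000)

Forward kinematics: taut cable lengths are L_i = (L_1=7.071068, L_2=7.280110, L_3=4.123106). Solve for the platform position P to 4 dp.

each cable: (A_i−P)·(A_i−P) = L_i²; let k_i = ‖A_i‖²−L_i²
k_1 = 9.0000+64.0000−50.0000 = 23.0000
row 1: 6.0000x + 0.0000y = 12.0000  (k_2=11.0000)
row 2: -6.0000x + 16.0000y = 4.0000  (k_3=19.0000)
Cramer on rows 1–2 → x = 2.0000, y = 1.0000

(2.0000, 1.0000)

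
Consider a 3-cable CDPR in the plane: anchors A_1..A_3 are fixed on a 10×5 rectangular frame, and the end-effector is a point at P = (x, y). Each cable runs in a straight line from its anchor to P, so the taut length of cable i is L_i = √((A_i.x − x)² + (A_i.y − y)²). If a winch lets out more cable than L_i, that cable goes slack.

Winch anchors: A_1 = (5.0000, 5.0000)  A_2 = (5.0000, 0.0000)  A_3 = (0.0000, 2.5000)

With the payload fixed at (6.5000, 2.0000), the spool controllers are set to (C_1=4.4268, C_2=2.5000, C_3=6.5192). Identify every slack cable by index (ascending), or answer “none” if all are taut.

cable 1: L_1 = ‖A_1−P‖ = 3.3541;  C_1 = 4.4268 → slack
cable 2: L_2 = ‖A_2−P‖ = 2.5000;  C_2 = 2.5000 → taut
cable 3: L_3 = ‖A_3−P‖ = 6.5192;  C_3 = 6.5192 → taut

1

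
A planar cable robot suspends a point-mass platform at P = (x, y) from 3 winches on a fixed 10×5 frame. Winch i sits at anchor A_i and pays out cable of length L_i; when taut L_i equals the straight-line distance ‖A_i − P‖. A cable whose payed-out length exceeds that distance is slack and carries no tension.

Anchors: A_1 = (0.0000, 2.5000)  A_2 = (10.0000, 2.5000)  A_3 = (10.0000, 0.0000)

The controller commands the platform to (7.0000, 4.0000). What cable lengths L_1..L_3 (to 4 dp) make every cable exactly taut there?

(7.1589, 3.3541, 5.0000)

L_1: Δ = A_1−P = (-7.0000, -1.5000) → ‖Δ‖ = √51.2500 = 7.1589
L_2: Δ = A_2−P = (3.0000, -1.5000) → ‖Δ‖ = √11.2500 = 3.3541
L_3: Δ = A_3−P = (3.0000, -4.0000) → ‖Δ‖ = √25.0000 = 5.0000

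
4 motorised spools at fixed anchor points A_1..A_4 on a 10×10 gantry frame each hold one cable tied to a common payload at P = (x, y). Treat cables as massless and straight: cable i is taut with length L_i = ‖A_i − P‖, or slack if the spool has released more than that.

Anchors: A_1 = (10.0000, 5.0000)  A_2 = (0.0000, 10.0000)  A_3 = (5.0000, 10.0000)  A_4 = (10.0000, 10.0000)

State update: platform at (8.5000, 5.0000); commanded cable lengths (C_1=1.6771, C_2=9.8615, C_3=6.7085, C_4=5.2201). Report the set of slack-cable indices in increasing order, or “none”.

i=1: geometric 1.5000 vs commanded 1.6771 ⇒ slack
i=2: geometric 9.8615 vs commanded 9.8615 ⇒ taut
i=3: geometric 6.1033 vs commanded 6.7085 ⇒ slack
i=4: geometric 5.2202 vs commanded 5.2201 ⇒ taut

1, 3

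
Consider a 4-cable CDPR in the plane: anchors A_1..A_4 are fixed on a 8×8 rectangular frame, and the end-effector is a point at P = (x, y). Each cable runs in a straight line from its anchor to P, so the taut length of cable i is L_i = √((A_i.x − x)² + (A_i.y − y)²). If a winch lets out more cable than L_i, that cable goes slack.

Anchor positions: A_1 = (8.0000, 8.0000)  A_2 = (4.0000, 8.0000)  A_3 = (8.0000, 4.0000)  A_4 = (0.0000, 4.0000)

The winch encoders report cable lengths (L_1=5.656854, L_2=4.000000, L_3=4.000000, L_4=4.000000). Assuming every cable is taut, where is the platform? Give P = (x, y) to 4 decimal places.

(4.0000, 4.0000)

each cable: (A_i−P)·(A_i−P) = L_i²; let c_i = ‖A_i‖²−L_i²
c_1 = 64.0000+64.0000−32.0000 = 96.0000
row 1: 8.0000x + 0.0000y = 32.0000  (c_2=64.0000)
row 2: 0.0000x + 8.0000y = 32.0000  (c_3=64.0000)
row 3: 16.0000x + 8.0000y = 96.0000  (c_4=0.0000)
Cramer on rows 1–2 → x = 4.0000, y = 4.0000
check cable 4: ‖A_4−P‖² = 16.0000 ≈ L_4² = 16.0000 ✓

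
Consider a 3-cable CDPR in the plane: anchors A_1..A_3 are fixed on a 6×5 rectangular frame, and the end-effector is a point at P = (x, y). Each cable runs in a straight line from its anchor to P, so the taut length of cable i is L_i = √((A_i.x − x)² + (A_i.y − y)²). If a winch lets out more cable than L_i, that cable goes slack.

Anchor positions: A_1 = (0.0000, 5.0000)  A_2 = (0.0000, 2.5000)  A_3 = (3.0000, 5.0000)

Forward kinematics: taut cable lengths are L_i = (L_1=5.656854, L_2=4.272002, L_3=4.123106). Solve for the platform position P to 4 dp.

circle eqns → linear via eq_j − eq_1; set k_j = A_j·A_j − L_j²
k_1 = 0.0000+25.0000−32.0000 = -7.0000
0.0000·x + 5.0000·y = k_1−k_2 = 5.0000
-6.0000·x + 0.0000·y = k_1−k_3 = -24.0000
solve first two rows → x=4.0000, y=1.0000

(4.0000, 1.0000)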